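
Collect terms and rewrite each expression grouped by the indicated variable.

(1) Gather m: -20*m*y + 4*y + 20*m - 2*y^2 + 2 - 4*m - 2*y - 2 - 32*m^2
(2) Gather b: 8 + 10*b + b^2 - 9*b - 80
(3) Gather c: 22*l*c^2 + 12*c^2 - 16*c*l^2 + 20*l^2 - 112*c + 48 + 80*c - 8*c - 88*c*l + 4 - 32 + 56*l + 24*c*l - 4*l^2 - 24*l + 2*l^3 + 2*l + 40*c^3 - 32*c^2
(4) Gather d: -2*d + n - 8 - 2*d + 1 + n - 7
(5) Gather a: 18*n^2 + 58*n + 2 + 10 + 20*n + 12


(1) = -32*m^2 + m*(16 - 20*y) - 2*y^2 + 2*y
(2) = b^2 + b - 72
(3) = 40*c^3 + c^2*(22*l - 20) + c*(-16*l^2 - 64*l - 40) + 2*l^3 + 16*l^2 + 34*l + 20
(4) = -4*d + 2*n - 14
(5) = 18*n^2 + 78*n + 24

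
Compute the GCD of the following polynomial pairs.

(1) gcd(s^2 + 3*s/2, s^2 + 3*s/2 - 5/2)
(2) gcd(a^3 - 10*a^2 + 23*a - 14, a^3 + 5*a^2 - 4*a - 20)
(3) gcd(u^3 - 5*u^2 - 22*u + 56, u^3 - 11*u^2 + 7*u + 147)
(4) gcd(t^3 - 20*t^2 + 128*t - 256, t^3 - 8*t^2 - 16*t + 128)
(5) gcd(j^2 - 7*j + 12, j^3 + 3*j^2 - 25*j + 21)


(1) = 1
(2) = a - 2
(3) = gcd((u - 7)*(u - 2)*(u + 4), (u - 7)^2*(u + 3)) = u - 7
(4) = gcd((t - 8)^2*(t - 4), (t - 8)*(t - 4)*(t + 4)) = t^2 - 12*t + 32
(5) = gcd((j - 4)*(j - 3), (j - 3)*(j - 1)*(j + 7)) = j - 3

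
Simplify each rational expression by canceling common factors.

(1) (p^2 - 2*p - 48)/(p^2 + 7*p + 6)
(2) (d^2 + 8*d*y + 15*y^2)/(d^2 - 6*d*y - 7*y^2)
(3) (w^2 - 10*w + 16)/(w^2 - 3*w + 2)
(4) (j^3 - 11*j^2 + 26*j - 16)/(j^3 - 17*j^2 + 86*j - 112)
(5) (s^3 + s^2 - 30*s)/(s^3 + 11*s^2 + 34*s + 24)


(1) = (p - 8)/(p + 1)
(2) = (-d^2 - 8*d*y - 15*y^2)/(-d^2 + 6*d*y + 7*y^2)
(3) = (w - 8)/(w - 1)
(4) = (j - 1)/(j - 7)
(5) = (s^2 - 5*s)/(s^2 + 5*s + 4)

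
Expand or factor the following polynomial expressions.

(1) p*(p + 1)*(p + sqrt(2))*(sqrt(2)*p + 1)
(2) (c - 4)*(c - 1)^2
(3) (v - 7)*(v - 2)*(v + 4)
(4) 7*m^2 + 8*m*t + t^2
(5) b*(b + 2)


(1) = sqrt(2)*p^4 + sqrt(2)*p^3 + 3*p^3 + sqrt(2)*p^2 + 3*p^2 + sqrt(2)*p
(2) = c^3 - 6*c^2 + 9*c - 4
(3) = v^3 - 5*v^2 - 22*v + 56
(4) = (m + t)*(7*m + t)
(5) = b^2 + 2*b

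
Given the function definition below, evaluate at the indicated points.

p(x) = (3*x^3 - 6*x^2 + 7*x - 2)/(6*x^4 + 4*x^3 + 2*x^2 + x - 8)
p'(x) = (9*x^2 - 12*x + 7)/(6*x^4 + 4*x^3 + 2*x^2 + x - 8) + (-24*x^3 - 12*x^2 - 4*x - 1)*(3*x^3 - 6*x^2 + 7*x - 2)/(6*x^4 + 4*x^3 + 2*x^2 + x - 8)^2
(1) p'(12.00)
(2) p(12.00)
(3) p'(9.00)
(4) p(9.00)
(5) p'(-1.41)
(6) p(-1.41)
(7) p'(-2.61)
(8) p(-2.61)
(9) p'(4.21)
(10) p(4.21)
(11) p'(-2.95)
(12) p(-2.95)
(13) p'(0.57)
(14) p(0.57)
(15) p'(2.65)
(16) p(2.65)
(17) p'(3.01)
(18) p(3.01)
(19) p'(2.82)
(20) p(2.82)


(1) = -0.00
(2) = 0.03
(3) = -0.00
(4) = 0.04
(5) = -25.07
(6) = -4.56
(7) = -0.44
(8) = -0.54
(9) = -0.01
(10) = 0.07
(11) = -0.28
(12) = -0.42
(13) = -0.81
(14) = -0.11
(15) = -0.01
(16) = 0.08
(17) = -0.01
(18) = 0.08
(19) = -0.01
(20) = 0.08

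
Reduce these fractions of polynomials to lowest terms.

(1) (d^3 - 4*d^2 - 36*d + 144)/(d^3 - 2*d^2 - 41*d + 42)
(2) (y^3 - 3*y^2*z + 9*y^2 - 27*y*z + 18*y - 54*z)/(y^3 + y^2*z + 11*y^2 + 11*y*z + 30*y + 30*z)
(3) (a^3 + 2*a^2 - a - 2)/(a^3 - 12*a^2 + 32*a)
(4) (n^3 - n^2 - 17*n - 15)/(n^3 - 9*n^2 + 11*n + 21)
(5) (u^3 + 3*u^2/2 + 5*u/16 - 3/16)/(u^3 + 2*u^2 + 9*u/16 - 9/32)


(1) = (d^2 - 10*d + 24)/(d^2 - 8*d + 7)
(2) = (y^2 - 3*y*z + 3*y - 9*z)/(y^2 + y*z + 5*y + 5*z)
(3) = (a^3 + 2*a^2 - a - 2)/(a^3 - 12*a^2 + 32*a)
(4) = (n^2 - 2*n - 15)/(n^2 - 10*n + 21)
(5) = (2*u + 2)/(2*u + 3)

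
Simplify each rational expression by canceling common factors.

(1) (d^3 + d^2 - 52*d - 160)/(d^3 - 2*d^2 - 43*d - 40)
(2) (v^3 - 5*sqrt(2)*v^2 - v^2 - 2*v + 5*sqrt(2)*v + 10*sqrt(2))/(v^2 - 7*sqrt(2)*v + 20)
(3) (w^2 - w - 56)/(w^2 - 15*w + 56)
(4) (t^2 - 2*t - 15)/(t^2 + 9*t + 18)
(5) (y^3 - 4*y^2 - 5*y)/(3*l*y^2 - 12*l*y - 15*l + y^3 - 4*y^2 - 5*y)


(1) = (d + 4)/(d + 1)
(2) = (v^2 - v - 2)/(v - 2*sqrt(2))
(3) = (w + 7)/(w - 7)
(4) = (t - 5)/(t + 6)
(5) = y/(3*l + y)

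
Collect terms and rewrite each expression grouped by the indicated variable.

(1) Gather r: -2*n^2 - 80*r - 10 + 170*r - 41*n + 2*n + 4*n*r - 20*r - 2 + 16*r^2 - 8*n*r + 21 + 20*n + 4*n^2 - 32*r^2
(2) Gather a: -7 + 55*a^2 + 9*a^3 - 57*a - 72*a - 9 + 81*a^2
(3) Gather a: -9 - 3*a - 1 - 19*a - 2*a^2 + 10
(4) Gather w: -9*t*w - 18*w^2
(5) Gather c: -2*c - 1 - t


(1) = 2*n^2 - 19*n - 16*r^2 + r*(70 - 4*n) + 9
(2) = 9*a^3 + 136*a^2 - 129*a - 16
(3) = -2*a^2 - 22*a
(4) = -9*t*w - 18*w^2
(5) = -2*c - t - 1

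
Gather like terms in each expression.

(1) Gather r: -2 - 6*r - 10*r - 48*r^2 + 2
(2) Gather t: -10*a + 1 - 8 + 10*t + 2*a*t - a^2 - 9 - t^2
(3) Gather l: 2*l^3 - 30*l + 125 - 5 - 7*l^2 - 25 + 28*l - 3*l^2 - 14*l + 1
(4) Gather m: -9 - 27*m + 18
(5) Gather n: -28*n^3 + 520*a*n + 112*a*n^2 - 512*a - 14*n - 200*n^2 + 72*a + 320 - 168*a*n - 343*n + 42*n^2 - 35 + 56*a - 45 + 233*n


(1) = -48*r^2 - 16*r
(2) = -a^2 - 10*a - t^2 + t*(2*a + 10) - 16
(3) = 2*l^3 - 10*l^2 - 16*l + 96
(4) = 9 - 27*m
(5) = -384*a - 28*n^3 + n^2*(112*a - 158) + n*(352*a - 124) + 240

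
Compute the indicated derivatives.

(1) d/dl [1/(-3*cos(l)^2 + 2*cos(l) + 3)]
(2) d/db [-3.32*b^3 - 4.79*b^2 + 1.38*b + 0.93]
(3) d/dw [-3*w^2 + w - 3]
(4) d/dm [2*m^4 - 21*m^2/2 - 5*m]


(1) = 2*(1 - 3*cos(l))*sin(l)/(3*sin(l)^2 + 2*cos(l))^2
(2) = -9.96*b^2 - 9.58*b + 1.38
(3) = 1 - 6*w
(4) = 8*m^3 - 21*m - 5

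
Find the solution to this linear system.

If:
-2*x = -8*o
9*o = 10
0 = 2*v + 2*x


Then:
o = 10/9
v = -40/9
x = 40/9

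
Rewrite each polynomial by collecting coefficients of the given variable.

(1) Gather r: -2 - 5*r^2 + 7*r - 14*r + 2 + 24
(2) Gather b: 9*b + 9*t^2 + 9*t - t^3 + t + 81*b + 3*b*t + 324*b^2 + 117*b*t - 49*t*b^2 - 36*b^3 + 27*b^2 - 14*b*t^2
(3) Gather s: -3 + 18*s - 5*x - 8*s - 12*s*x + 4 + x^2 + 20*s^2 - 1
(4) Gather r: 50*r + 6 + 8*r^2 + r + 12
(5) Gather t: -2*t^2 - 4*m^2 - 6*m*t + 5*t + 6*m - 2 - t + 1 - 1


(1) = -5*r^2 - 7*r + 24
(2) = -36*b^3 + b^2*(351 - 49*t) + b*(-14*t^2 + 120*t + 90) - t^3 + 9*t^2 + 10*t
(3) = 20*s^2 + s*(10 - 12*x) + x^2 - 5*x
(4) = 8*r^2 + 51*r + 18
(5) = -4*m^2 + 6*m - 2*t^2 + t*(4 - 6*m) - 2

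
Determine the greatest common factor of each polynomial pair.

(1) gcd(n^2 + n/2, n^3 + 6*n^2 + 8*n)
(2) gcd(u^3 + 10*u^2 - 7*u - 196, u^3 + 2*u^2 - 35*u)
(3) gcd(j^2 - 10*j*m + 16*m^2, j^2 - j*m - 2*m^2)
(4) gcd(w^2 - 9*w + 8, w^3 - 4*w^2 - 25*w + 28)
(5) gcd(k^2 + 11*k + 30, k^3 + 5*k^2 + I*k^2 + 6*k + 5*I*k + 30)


(1) = gcd(n*(n + 1/2), n*(n + 2)*(n + 4)) = n
(2) = u + 7
(3) = gcd((j - 8*m)*(j - 2*m), (j - 2*m)*(j + m)) = j - 2*m
(4) = gcd((w - 8)*(w - 1), (w - 7)*(w - 1)*(w + 4)) = w - 1
(5) = k + 5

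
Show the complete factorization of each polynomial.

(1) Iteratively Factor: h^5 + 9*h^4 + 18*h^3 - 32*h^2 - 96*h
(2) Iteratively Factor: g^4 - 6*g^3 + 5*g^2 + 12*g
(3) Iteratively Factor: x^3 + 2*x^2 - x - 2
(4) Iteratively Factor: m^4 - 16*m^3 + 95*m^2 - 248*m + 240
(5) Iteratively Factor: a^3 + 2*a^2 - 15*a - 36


(1) = (h + 4)*(h^4 + 5*h^3 - 2*h^2 - 24*h) = (h - 2)*(h + 4)*(h^3 + 7*h^2 + 12*h) = (h - 2)*(h + 4)^2*(h^2 + 3*h) = h*(h - 2)*(h + 4)^2*(h + 3)
(2) = (g - 4)*(g^3 - 2*g^2 - 3*g) = g*(g - 4)*(g^2 - 2*g - 3) = g*(g - 4)*(g - 3)*(g + 1)
(3) = (x - 1)*(x^2 + 3*x + 2) = (x - 1)*(x + 2)*(x + 1)
(4) = (m - 5)*(m^3 - 11*m^2 + 40*m - 48) = (m - 5)*(m - 4)*(m^2 - 7*m + 12) = (m - 5)*(m - 4)^2*(m - 3)
(5) = (a + 3)*(a^2 - a - 12) = (a + 3)^2*(a - 4)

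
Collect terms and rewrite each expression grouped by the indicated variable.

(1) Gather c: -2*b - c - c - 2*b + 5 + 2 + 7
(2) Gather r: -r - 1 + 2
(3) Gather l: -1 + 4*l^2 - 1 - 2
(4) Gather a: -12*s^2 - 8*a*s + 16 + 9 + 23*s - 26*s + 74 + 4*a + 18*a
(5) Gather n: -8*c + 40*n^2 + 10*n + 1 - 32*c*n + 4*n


(1) = -4*b - 2*c + 14
(2) = 1 - r
(3) = 4*l^2 - 4
(4) = a*(22 - 8*s) - 12*s^2 - 3*s + 99
(5) = -8*c + 40*n^2 + n*(14 - 32*c) + 1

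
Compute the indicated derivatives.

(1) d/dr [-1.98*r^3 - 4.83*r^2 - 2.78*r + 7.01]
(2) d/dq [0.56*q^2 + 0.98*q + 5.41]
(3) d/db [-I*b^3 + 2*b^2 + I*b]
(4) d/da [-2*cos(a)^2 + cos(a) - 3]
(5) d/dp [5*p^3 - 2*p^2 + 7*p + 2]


(1) = -5.94*r^2 - 9.66*r - 2.78
(2) = 1.12*q + 0.98
(3) = -3*I*b^2 + 4*b + I
(4) = (4*cos(a) - 1)*sin(a)
(5) = 15*p^2 - 4*p + 7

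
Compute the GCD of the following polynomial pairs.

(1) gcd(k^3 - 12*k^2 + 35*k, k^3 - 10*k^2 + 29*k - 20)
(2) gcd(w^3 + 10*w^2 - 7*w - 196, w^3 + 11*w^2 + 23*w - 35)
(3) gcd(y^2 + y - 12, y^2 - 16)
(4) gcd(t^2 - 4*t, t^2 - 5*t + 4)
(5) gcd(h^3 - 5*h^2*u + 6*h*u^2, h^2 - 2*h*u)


(1) = k - 5
(2) = gcd((w - 4)*(w + 7)^2, (w - 1)*(w + 5)*(w + 7)) = w + 7
(3) = gcd((y - 3)*(y + 4), (y - 4)*(y + 4)) = y + 4
(4) = t - 4
(5) = -h^2 + 2*h*u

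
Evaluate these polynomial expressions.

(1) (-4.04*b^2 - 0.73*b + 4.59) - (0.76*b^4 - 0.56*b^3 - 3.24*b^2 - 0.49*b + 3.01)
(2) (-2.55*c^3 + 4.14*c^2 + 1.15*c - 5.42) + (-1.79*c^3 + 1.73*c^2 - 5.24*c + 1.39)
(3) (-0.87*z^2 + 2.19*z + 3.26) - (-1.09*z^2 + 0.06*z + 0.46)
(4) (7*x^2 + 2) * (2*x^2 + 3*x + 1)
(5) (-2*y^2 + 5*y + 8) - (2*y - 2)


(1) = -0.76*b^4 + 0.56*b^3 - 0.8*b^2 - 0.24*b + 1.58
(2) = -4.34*c^3 + 5.87*c^2 - 4.09*c - 4.03
(3) = 0.22*z^2 + 2.13*z + 2.8
(4) = 14*x^4 + 21*x^3 + 11*x^2 + 6*x + 2
(5) = -2*y^2 + 3*y + 10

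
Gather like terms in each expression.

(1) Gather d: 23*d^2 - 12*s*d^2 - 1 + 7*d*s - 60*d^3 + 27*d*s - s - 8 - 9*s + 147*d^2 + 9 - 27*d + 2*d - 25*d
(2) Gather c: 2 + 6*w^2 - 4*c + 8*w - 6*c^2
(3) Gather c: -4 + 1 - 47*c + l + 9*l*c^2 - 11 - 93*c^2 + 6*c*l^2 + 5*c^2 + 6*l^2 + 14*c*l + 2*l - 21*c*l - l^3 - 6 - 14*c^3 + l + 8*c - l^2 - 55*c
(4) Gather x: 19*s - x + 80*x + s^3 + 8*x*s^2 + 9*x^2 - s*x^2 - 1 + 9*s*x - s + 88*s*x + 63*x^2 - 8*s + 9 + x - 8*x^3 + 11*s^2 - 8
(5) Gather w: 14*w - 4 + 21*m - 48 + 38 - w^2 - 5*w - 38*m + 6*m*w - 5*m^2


(1) = -60*d^3 + d^2*(170 - 12*s) + d*(34*s - 50) - 10*s
(2) = -6*c^2 - 4*c + 6*w^2 + 8*w + 2
(3) = -14*c^3 + c^2*(9*l - 88) + c*(6*l^2 - 7*l - 94) - l^3 + 5*l^2 + 4*l - 20
(4) = s^3 + 11*s^2 + 10*s - 8*x^3 + x^2*(72 - s) + x*(8*s^2 + 97*s + 80)
(5) = -5*m^2 - 17*m - w^2 + w*(6*m + 9) - 14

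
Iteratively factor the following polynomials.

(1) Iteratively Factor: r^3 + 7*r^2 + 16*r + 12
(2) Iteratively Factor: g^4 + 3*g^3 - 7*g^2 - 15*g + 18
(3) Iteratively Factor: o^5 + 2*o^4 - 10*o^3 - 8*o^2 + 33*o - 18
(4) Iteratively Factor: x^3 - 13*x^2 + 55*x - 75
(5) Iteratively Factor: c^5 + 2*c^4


(1) = (r + 3)*(r^2 + 4*r + 4) = (r + 2)*(r + 3)*(r + 2)
(2) = (g - 2)*(g^3 + 5*g^2 + 3*g - 9) = (g - 2)*(g + 3)*(g^2 + 2*g - 3) = (g - 2)*(g - 1)*(g + 3)*(g + 3)
(3) = (o + 3)*(o^4 - o^3 - 7*o^2 + 13*o - 6) = (o - 1)*(o + 3)*(o^3 - 7*o + 6) = (o - 1)^2*(o + 3)*(o^2 + o - 6) = (o - 2)*(o - 1)^2*(o + 3)*(o + 3)
(4) = (x - 5)*(x^2 - 8*x + 15) = (x - 5)*(x - 3)*(x - 5)
(5) = (c)*(c^4 + 2*c^3) = c^2*(c^3 + 2*c^2) = c^3*(c^2 + 2*c) = c^4*(c + 2)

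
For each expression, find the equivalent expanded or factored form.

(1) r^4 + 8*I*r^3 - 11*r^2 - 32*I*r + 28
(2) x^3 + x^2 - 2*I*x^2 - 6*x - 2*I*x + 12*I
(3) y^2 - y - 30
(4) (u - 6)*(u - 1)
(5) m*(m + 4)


(1) = (r - 2)*(r + 2)*(r + I)*(r + 7*I)
(2) = (x - 2)*(x + 3)*(x - 2*I)
(3) = (y - 6)*(y + 5)
(4) = u^2 - 7*u + 6
(5) = m^2 + 4*m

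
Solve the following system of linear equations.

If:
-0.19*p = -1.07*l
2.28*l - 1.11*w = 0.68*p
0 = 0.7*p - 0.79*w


Then:
l = 0.00
p = 0.00
w = 0.00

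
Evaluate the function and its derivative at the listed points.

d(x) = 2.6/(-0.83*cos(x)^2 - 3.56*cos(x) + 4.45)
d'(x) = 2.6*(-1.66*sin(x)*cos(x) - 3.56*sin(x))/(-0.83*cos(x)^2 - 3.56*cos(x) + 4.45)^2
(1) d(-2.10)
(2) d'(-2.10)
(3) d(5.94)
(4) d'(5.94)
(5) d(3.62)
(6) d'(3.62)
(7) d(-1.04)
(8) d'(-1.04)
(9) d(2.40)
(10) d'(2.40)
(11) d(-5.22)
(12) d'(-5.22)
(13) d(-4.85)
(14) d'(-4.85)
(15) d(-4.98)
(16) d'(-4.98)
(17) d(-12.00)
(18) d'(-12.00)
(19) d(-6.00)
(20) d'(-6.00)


(1) = 0.43
(2) = 0.17
(3) = 7.19
(4) = 34.28
(5) = 0.37
(6) = 0.05
(7) = 1.07
(8) = 1.66
(9) = 0.39
(10) = -0.09
(11) = 1.03
(12) = -1.56
(13) = 0.66
(14) = -0.63
(15) = 0.75
(16) = -0.84
(17) = 3.04
(18) = -9.47
(19) = 9.75
(20) = -52.68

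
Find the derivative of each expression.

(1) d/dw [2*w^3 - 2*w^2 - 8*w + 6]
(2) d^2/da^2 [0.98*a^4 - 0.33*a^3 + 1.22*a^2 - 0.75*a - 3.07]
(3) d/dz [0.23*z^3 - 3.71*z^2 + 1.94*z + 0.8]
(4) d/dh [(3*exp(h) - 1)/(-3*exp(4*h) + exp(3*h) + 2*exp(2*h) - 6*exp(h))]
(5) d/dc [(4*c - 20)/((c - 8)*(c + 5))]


(1) = 6*w^2 - 4*w - 8
(2) = 11.76*a^2 - 1.98*a + 2.44
(3) = 0.69*z^2 - 7.42*z + 1.94
(4) = (27*exp(4*h) - 18*exp(3*h) - 3*exp(2*h) + 4*exp(h) - 6)*exp(-h)/(9*exp(6*h) - 6*exp(5*h) - 11*exp(4*h) + 40*exp(3*h) - 8*exp(2*h) - 24*exp(h) + 36)
(5) = 4*(-c^2 + 10*c - 55)/(c^4 - 6*c^3 - 71*c^2 + 240*c + 1600)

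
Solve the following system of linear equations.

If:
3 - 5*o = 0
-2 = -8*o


Then:
No Solution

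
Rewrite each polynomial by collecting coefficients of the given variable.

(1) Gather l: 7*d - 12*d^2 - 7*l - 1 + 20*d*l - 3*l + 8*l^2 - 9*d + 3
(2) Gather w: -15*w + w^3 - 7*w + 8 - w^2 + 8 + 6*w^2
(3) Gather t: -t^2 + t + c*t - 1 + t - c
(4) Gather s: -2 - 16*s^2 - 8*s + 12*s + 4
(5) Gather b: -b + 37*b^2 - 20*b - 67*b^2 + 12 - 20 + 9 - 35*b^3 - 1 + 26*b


(1) = -12*d^2 - 2*d + 8*l^2 + l*(20*d - 10) + 2
(2) = w^3 + 5*w^2 - 22*w + 16
(3) = -c - t^2 + t*(c + 2) - 1
(4) = -16*s^2 + 4*s + 2
(5) = -35*b^3 - 30*b^2 + 5*b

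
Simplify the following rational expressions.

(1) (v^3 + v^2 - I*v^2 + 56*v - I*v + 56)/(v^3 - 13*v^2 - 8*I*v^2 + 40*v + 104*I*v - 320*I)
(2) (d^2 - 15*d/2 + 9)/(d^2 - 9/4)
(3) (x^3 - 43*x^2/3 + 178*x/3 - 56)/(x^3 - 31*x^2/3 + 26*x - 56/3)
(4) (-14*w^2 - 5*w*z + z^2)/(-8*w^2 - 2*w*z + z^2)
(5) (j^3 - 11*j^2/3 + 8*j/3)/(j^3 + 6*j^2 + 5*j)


(1) = (v^2 + v*(1 + 7*I) + 7*I)/(v^2 - 13*v + 40)
(2) = (2*d - 12)/(2*d + 3)
(3) = (x - 6)/(x - 2)
(4) = (-7*w + z)/(-4*w + z)
(5) = (3*j^2 - 11*j + 8)/(3*j^2 + 18*j + 15)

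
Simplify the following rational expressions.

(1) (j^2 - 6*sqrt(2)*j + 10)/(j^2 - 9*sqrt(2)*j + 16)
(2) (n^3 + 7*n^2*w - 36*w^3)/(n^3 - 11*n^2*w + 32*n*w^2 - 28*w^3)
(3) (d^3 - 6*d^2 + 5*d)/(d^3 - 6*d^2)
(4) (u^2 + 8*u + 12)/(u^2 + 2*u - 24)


(1) = (j - 5*sqrt(2))/(j - 8*sqrt(2))
(2) = (n^2 + 9*n*w + 18*w^2)/(n^2 - 9*n*w + 14*w^2)
(3) = (d^2 - 6*d + 5)/(d^2 - 6*d)
(4) = (u + 2)/(u - 4)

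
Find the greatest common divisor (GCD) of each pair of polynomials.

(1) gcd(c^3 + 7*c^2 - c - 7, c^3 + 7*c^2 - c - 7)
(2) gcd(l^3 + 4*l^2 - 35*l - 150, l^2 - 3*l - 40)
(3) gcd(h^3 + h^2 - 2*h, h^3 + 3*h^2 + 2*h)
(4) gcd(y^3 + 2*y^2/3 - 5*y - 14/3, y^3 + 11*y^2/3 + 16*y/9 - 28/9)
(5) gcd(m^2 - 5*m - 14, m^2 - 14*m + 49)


(1) = gcd((c - 1)*(c + 1)*(c + 7), (c - 1)*(c + 1)*(c + 7)) = c^3 + 7*c^2 - c - 7
(2) = l + 5
(3) = h^2 + 2*h
(4) = y + 2
(5) = gcd((m - 7)*(m + 2), (m - 7)^2) = m - 7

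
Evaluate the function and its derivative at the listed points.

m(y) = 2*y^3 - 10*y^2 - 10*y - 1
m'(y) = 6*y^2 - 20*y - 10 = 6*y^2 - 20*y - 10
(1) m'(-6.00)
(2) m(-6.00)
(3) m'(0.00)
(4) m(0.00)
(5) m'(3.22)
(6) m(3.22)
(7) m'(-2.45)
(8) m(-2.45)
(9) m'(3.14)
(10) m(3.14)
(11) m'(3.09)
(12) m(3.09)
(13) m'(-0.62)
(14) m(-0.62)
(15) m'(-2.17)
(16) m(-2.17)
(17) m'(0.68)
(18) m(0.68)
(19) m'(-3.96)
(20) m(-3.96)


(1) = 326.00
(2) = -733.00
(3) = -10.00
(4) = -1.00
(5) = -12.19
(6) = -70.11
(7) = 75.02
(8) = -65.94
(9) = -13.64
(10) = -69.08
(11) = -14.51
(12) = -68.37
(13) = 4.71
(14) = 0.88
(15) = 61.65
(16) = -46.83
(17) = -20.83
(18) = -11.80
(19) = 163.29
(20) = -242.41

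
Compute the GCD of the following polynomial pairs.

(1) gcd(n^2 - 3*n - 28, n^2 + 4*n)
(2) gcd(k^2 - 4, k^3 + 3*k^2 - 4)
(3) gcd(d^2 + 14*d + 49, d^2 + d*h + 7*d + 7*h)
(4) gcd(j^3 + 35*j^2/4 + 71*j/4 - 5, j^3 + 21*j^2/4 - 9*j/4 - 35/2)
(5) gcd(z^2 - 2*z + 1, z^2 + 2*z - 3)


(1) = gcd((n - 7)*(n + 4), n*(n + 4)) = n + 4
(2) = gcd((k - 2)*(k + 2), (k - 1)*(k + 2)^2) = k + 2
(3) = d + 7
(4) = j + 5
(5) = z - 1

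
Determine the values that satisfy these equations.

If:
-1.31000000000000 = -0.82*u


Then:
u = 1.60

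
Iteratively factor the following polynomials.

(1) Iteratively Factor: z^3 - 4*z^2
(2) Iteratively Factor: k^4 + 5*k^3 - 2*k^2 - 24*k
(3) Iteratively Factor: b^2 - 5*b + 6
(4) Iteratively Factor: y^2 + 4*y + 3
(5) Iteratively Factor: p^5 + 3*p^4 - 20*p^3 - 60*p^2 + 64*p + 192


(1) = (z)*(z^2 - 4*z) = z^2*(z - 4)
(2) = (k)*(k^3 + 5*k^2 - 2*k - 24) = k*(k + 4)*(k^2 + k - 6) = k*(k - 2)*(k + 4)*(k + 3)
(3) = (b - 2)*(b - 3)
(4) = (y + 3)*(y + 1)
(5) = (p - 2)*(p^4 + 5*p^3 - 10*p^2 - 80*p - 96) = (p - 2)*(p + 3)*(p^3 + 2*p^2 - 16*p - 32) = (p - 2)*(p + 3)*(p + 4)*(p^2 - 2*p - 8) = (p - 2)*(p + 2)*(p + 3)*(p + 4)*(p - 4)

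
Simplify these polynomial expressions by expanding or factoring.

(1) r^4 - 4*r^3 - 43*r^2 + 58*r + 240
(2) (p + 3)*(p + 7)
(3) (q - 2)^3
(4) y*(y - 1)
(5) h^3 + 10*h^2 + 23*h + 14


(1) = (r - 8)*(r - 3)*(r + 2)*(r + 5)
(2) = p^2 + 10*p + 21
(3) = q^3 - 6*q^2 + 12*q - 8
(4) = y^2 - y
(5) = (h + 1)*(h + 2)*(h + 7)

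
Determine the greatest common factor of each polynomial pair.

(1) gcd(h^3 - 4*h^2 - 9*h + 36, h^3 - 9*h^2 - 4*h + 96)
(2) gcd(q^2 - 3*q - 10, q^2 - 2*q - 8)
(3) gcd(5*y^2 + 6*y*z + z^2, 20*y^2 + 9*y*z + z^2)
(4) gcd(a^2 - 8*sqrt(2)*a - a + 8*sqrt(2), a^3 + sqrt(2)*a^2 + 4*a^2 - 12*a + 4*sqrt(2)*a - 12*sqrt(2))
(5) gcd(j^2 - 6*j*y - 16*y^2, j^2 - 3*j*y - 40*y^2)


(1) = gcd((h - 4)*(h - 3)*(h + 3), (h - 8)*(h - 4)*(h + 3)) = h^2 - h - 12
(2) = q + 2
(3) = 5*y + z
(4) = gcd((a - 1)*(a - 8*sqrt(2)), (a - 2)*(a + 6)*(a + sqrt(2))) = 1
(5) = -j + 8*y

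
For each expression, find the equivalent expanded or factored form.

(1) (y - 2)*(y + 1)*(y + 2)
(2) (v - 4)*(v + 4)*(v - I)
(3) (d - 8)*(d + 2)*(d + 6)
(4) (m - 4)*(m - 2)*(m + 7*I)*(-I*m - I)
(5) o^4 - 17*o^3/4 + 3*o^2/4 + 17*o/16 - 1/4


(1) = y^3 + y^2 - 4*y - 4
(2) = v^3 - I*v^2 - 16*v + 16*I
(3) = d^3 - 52*d - 96
(4) = -I*m^4 + 7*m^3 + 5*I*m^3 - 35*m^2 - 2*I*m^2 + 14*m - 8*I*m + 56
(5) = (o - 4)*(o - 1/2)*(o - 1/4)*(o + 1/2)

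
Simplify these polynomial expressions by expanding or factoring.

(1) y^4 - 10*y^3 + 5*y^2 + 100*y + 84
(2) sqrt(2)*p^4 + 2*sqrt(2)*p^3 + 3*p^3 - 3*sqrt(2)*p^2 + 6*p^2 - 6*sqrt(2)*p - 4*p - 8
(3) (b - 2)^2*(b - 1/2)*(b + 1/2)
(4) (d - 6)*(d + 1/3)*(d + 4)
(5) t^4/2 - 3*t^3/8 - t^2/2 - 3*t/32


(1) = (y - 7)*(y - 6)*(y + 1)*(y + 2)
(2) = (p + 2)*(p - sqrt(2))*(p + 2*sqrt(2))*(sqrt(2)*p + 1)
(3) = b^4 - 4*b^3 + 15*b^2/4 + b - 1
(4) = d^3 - 5*d^2/3 - 74*d/3 - 8
(5) = t*(t/2 + 1/4)*(t - 3/2)*(t + 1/4)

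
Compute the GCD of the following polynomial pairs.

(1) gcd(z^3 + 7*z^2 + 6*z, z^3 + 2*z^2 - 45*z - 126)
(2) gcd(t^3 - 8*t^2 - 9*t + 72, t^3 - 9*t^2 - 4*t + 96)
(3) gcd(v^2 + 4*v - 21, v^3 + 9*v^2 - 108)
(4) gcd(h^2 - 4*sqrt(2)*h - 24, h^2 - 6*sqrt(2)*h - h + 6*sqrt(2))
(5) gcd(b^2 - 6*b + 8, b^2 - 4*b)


(1) = z + 6
(2) = t^2 - 5*t - 24
(3) = gcd((v - 3)*(v + 7), (v - 3)*(v + 6)^2) = v - 3
(4) = h - 6*sqrt(2)
(5) = b - 4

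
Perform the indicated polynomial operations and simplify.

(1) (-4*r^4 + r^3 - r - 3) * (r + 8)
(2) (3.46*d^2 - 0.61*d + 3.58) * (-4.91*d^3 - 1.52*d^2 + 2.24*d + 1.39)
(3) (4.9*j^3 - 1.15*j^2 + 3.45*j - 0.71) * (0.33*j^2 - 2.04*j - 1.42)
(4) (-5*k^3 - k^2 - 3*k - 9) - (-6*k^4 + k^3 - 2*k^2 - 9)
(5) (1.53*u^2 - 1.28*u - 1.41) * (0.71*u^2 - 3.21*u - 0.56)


(1) = -4*r^5 - 31*r^4 + 8*r^3 - r^2 - 11*r - 24
(2) = -16.9886*d^5 - 2.2641*d^4 - 8.9002*d^3 - 1.9986*d^2 + 7.1713*d + 4.9762
(3) = 1.617*j^5 - 10.3755*j^4 - 3.4735*j^3 - 5.6393*j^2 - 3.4506*j + 1.0082
(4) = 6*k^4 - 6*k^3 + k^2 - 3*k
(5) = 1.0863*u^4 - 5.8201*u^3 + 2.2509*u^2 + 5.2429*u + 0.7896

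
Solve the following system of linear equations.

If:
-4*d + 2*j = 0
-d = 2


Then:
d = -2
j = -4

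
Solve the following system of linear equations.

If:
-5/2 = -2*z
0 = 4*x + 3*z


Then:
x = -15/16
z = 5/4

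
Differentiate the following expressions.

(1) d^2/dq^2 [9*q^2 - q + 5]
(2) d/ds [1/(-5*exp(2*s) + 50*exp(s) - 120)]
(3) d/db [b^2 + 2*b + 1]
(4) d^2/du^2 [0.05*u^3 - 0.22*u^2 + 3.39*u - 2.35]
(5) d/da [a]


(1) = 18
(2) = 2*(exp(s) - 5)*exp(s)/(5*(exp(2*s) - 10*exp(s) + 24)^2)
(3) = 2*b + 2
(4) = 0.3*u - 0.44
(5) = 1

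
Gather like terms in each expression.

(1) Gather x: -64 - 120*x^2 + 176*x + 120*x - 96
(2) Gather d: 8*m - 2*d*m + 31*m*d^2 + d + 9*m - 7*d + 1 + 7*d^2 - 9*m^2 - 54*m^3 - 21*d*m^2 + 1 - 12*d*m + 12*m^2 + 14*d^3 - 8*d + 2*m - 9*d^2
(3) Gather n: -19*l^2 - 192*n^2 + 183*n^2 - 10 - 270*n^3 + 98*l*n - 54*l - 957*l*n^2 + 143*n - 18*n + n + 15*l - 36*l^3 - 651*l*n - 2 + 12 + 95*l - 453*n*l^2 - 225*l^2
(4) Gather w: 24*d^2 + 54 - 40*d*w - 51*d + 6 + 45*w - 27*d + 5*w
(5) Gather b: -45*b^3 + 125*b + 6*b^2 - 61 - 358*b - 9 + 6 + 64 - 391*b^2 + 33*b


(1) = -120*x^2 + 296*x - 160
(2) = 14*d^3 + d^2*(31*m - 2) + d*(-21*m^2 - 14*m - 14) - 54*m^3 + 3*m^2 + 19*m + 2
(3) = -36*l^3 - 244*l^2 + 56*l - 270*n^3 + n^2*(-957*l - 9) + n*(-453*l^2 - 553*l + 126)
(4) = 24*d^2 - 78*d + w*(50 - 40*d) + 60
(5) = -45*b^3 - 385*b^2 - 200*b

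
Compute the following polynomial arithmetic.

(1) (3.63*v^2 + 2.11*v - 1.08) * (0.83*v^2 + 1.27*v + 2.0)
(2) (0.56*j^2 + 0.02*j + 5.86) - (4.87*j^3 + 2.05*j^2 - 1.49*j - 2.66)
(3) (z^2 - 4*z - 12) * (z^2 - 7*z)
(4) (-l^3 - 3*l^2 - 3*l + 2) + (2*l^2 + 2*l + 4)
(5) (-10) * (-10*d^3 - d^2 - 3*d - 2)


(1) = 3.0129*v^4 + 6.3614*v^3 + 9.0433*v^2 + 2.8484*v - 2.16
(2) = -4.87*j^3 - 1.49*j^2 + 1.51*j + 8.52
(3) = z^4 - 11*z^3 + 16*z^2 + 84*z
(4) = -l^3 - l^2 - l + 6
(5) = 100*d^3 + 10*d^2 + 30*d + 20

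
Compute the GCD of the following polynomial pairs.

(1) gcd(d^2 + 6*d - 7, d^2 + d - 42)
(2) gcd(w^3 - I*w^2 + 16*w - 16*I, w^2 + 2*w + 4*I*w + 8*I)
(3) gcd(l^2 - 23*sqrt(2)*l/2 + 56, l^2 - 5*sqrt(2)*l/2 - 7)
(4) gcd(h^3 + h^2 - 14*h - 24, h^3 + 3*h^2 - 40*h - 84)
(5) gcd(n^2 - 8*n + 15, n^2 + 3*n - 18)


(1) = d + 7
(2) = w + 4*I
(3) = gcd((l - 8*sqrt(2))*(l - 7*sqrt(2)/2), (l - 7*sqrt(2)/2)*(l + sqrt(2))) = l - 7*sqrt(2)/2
(4) = h + 2
(5) = n - 3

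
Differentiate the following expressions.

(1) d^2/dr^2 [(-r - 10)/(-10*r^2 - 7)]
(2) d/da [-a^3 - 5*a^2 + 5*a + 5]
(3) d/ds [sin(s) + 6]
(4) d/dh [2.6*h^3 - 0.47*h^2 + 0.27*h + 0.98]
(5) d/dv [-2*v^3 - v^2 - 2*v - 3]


(1) = 20*(40*r^2*(r + 10) - (3*r + 10)*(10*r^2 + 7))/(10*r^2 + 7)^3
(2) = -3*a^2 - 10*a + 5
(3) = cos(s)
(4) = 7.8*h^2 - 0.94*h + 0.27
(5) = -6*v^2 - 2*v - 2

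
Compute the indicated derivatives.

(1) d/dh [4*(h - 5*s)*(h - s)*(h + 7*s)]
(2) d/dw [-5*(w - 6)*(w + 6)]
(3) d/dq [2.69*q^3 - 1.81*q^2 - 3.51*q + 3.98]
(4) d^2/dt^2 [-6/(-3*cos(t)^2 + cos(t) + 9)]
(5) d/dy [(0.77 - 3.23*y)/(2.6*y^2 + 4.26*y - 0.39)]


(1) = 12*h^2 + 8*h*s - 148*s^2
(2) = -10*w
(3) = 8.07*q^2 - 3.62*q - 3.51
(4) = 6*(36*sin(t)^4 + 9*sin(t)^2*cos(t) - 127*sin(t)^2 + 35)/(-3*cos(t)^2 + cos(t) + 9)^3
(5) = (8.398*y^2 - 4.004*y - 2.0205)/(6.76*y^4 + 22.152*y^3 + 16.1196*y^2 - 3.3228*y + 0.1521)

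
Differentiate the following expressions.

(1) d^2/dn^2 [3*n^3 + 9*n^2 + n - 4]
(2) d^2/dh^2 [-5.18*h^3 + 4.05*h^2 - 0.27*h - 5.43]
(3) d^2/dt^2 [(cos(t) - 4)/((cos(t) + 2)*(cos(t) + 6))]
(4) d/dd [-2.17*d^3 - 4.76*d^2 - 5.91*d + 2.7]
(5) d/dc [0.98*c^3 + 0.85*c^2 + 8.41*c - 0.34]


(1) = 18*n + 18
(2) = 8.1 - 31.08*h
(3) = (24*(1 - cos(t)^2)^2 - cos(t)^5 + 170*cos(t)^3 + 184*cos(t)^2 - 792*cos(t) - 632)/((cos(t) + 2)^3*(cos(t) + 6)^3)
(4) = -6.51*d^2 - 9.52*d - 5.91
(5) = 2.94*c^2 + 1.7*c + 8.41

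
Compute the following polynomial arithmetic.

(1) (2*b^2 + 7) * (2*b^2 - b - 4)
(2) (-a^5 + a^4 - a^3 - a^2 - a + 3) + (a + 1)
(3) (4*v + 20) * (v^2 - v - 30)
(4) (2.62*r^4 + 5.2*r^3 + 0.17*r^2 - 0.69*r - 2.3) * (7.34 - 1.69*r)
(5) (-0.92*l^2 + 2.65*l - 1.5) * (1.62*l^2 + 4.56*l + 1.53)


(1) = 4*b^4 - 2*b^3 + 6*b^2 - 7*b - 28
(2) = -a^5 + a^4 - a^3 - a^2 + 4
(3) = 4*v^3 + 16*v^2 - 140*v - 600
(4) = -4.4278*r^5 + 10.4428*r^4 + 37.8807*r^3 + 2.4139*r^2 - 1.1776*r - 16.882
(5) = -1.4904*l^4 + 0.0978*l^3 + 8.2464*l^2 - 2.7855*l - 2.295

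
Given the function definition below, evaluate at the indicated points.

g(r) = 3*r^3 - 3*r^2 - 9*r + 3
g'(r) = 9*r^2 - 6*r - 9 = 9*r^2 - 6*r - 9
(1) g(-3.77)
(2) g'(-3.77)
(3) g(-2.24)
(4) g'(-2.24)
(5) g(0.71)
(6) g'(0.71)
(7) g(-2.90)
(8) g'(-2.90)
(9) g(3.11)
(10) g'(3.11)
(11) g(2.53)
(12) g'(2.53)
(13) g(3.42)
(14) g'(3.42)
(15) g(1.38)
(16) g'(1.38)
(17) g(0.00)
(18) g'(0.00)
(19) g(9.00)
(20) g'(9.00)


(1) = -166.46
(2) = 141.54
(3) = -25.61
(4) = 49.60
(5) = -3.83
(6) = -8.72
(7) = -69.30
(8) = 84.09
(9) = 36.23
(10) = 59.39
(11) = 9.61
(12) = 33.43
(13) = 57.14
(14) = 75.75
(15) = -7.25
(16) = -0.14
(17) = 3.00
(18) = -9.00
(19) = 1866.00
(20) = 666.00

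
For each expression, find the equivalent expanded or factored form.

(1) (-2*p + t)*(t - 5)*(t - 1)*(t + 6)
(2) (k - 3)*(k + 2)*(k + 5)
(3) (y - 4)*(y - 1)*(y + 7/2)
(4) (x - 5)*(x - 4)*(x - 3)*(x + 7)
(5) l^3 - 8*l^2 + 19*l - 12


(1) = -2*p*t^3 + 62*p*t - 60*p + t^4 - 31*t^2 + 30*t
(2) = k^3 + 4*k^2 - 11*k - 30
(3) = y^3 - 3*y^2/2 - 27*y/2 + 14
(4) = x^4 - 5*x^3 - 37*x^2 + 269*x - 420
(5) = (l - 4)*(l - 3)*(l - 1)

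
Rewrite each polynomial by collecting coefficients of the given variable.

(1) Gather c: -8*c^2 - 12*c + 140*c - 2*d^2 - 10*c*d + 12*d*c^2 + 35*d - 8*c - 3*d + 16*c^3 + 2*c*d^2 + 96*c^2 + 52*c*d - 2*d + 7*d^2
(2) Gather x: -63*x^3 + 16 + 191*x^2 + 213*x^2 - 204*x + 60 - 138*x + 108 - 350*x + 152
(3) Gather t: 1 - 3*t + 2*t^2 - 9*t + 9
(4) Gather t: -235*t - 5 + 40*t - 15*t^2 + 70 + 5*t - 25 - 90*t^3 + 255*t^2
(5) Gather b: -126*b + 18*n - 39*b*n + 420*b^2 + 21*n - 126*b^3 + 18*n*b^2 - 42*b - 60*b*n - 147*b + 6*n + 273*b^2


(1) = 16*c^3 + c^2*(12*d + 88) + c*(2*d^2 + 42*d + 120) + 5*d^2 + 30*d
(2) = -63*x^3 + 404*x^2 - 692*x + 336
(3) = 2*t^2 - 12*t + 10
(4) = -90*t^3 + 240*t^2 - 190*t + 40
(5) = -126*b^3 + b^2*(18*n + 693) + b*(-99*n - 315) + 45*n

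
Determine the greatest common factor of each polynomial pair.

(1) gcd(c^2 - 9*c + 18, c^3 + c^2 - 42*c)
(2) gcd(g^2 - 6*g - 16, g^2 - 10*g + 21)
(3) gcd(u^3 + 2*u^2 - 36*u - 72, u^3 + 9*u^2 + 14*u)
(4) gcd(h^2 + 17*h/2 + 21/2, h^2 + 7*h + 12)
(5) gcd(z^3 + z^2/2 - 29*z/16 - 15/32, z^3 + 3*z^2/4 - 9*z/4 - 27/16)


(1) = gcd((c - 6)*(c - 3), c*(c - 6)*(c + 7)) = c - 6
(2) = gcd((g - 8)*(g + 2), (g - 7)*(g - 3)) = 1
(3) = u + 2
(4) = 1
(5) = gcd((z - 5/4)*(z + 1/4)*(z + 3/2), (z - 3/2)*(z + 3/4)*(z + 3/2)) = z + 3/2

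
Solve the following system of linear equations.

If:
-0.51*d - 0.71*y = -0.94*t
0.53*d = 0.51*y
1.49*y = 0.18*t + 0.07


Then:
d = 0.05
t = 0.07
y = 0.06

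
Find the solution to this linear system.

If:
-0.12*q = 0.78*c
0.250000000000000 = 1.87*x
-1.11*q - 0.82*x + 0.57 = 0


Then:
c = -0.06
q = 0.41
x = 0.13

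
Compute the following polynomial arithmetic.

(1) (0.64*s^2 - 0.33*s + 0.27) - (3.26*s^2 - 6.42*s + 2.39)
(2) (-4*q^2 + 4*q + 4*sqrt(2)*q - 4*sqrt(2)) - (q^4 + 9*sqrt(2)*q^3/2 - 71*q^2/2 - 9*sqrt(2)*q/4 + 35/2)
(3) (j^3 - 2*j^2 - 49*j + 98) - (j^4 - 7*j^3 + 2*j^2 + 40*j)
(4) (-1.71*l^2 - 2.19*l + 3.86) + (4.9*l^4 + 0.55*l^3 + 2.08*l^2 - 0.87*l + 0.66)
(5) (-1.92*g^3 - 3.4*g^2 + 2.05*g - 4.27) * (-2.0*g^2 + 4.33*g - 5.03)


(1) = -2.62*s^2 + 6.09*s - 2.12
(2) = -q^4 - 9*sqrt(2)*q^3/2 + 63*q^2/2 + 4*q + 25*sqrt(2)*q/4 - 35/2 - 4*sqrt(2)
(3) = -j^4 + 8*j^3 - 4*j^2 - 89*j + 98
(4) = 4.9*l^4 + 0.55*l^3 + 0.37*l^2 - 3.06*l + 4.52
(5) = 3.84*g^5 - 1.5136*g^4 - 9.1644*g^3 + 34.5185*g^2 - 28.8006*g + 21.4781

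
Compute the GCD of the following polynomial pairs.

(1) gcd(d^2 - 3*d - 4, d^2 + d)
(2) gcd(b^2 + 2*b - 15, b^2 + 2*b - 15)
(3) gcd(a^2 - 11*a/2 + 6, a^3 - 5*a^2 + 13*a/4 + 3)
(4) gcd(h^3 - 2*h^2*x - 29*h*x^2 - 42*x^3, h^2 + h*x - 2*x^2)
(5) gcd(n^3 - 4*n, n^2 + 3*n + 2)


(1) = d + 1
(2) = gcd((b - 3)*(b + 5), (b - 3)*(b + 5)) = b^2 + 2*b - 15
(3) = gcd((a - 4)*(a - 3/2), (a - 4)*(a - 3/2)*(a + 1/2)) = a^2 - 11*a/2 + 6
(4) = gcd((h - 7*x)*(h + 2*x)*(h + 3*x), (h - x)*(h + 2*x)) = h + 2*x
(5) = gcd(n*(n - 2)*(n + 2), (n + 1)*(n + 2)) = n + 2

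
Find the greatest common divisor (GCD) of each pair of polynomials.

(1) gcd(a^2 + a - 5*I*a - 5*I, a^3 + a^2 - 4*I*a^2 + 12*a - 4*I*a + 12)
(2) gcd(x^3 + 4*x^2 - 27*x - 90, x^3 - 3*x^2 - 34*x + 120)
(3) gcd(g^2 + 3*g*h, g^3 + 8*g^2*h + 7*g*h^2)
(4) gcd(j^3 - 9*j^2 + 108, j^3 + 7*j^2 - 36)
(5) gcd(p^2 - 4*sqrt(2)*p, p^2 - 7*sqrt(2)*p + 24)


(1) = gcd((a + 1)*(a - 5*I), (a + 1)*(a - 6*I)*(a + 2*I)) = a + 1
(2) = gcd((x - 5)*(x + 3)*(x + 6), (x - 5)*(x - 4)*(x + 6)) = x^2 + x - 30
(3) = g
(4) = j + 3
(5) = gcd(p*(p - 4*sqrt(2)), (p - 4*sqrt(2))*(p - 3*sqrt(2))) = p - 4*sqrt(2)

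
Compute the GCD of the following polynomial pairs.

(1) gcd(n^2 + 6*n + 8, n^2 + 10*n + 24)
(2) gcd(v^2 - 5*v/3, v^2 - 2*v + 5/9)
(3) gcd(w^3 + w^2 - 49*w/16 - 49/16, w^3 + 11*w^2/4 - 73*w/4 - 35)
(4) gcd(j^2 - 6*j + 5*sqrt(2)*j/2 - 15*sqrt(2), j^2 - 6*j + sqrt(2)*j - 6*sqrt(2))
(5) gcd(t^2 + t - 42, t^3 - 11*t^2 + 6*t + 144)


(1) = n + 4
(2) = v - 5/3
(3) = gcd((w - 7/4)*(w + 1)*(w + 7/4), (w - 4)*(w + 7/4)*(w + 5)) = w + 7/4
(4) = j - 6
(5) = t - 6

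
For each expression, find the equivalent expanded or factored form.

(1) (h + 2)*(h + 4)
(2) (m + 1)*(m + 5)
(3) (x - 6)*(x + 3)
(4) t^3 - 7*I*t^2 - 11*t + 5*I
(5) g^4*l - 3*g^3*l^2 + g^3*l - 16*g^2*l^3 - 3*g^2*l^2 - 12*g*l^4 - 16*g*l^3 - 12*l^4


(1) = h^2 + 6*h + 8
(2) = m^2 + 6*m + 5
(3) = x^2 - 3*x - 18
(4) = (t - 5*I)*(t - I)^2
(5) = (g - 6*l)*(g + l)*(g + 2*l)*(g*l + l)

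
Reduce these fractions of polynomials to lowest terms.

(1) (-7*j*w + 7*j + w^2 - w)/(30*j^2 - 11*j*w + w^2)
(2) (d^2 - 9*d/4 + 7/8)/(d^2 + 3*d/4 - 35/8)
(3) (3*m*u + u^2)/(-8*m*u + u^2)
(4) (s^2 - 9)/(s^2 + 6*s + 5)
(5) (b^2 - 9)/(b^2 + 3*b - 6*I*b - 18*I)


(1) = (-7*j*w + 7*j + w^2 - w)/(30*j^2 - 11*j*w + w^2)
(2) = (2*d - 1)/(2*d + 5)
(3) = (3*m + u)/(-8*m + u)
(4) = (s^2 - 9)/(s^2 + 6*s + 5)
(5) = (b - 3)/(b - 6*I)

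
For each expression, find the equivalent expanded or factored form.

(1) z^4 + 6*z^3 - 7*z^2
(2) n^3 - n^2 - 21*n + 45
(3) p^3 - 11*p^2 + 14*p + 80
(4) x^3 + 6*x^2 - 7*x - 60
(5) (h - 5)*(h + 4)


(1) = z^2*(z - 1)*(z + 7)
(2) = (n - 3)^2*(n + 5)
(3) = (p - 8)*(p - 5)*(p + 2)
(4) = (x - 3)*(x + 4)*(x + 5)
(5) = h^2 - h - 20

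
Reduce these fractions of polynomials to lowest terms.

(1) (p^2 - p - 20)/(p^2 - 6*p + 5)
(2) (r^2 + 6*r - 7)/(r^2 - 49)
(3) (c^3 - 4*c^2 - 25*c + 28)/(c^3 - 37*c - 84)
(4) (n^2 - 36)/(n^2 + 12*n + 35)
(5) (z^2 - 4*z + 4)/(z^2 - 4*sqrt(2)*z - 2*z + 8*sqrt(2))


(1) = (p + 4)/(p - 1)
(2) = (r - 1)/(r - 7)
(3) = (c - 1)/(c + 3)
(4) = (n^2 - 36)/(n^2 + 12*n + 35)
(5) = (z - 2)/(z - 4*sqrt(2))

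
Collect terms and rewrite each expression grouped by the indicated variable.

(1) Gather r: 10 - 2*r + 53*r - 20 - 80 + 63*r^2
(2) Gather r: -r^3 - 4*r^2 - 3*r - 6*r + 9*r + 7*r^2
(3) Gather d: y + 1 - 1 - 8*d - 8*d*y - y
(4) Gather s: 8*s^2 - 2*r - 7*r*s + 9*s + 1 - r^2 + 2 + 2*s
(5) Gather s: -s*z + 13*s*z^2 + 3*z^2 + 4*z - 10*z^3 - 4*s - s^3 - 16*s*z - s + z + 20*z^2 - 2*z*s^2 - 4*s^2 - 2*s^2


(1) = 63*r^2 + 51*r - 90
(2) = -r^3 + 3*r^2
(3) = d*(-8*y - 8)
(4) = -r^2 - 2*r + 8*s^2 + s*(11 - 7*r) + 3
(5) = -s^3 + s^2*(-2*z - 6) + s*(13*z^2 - 17*z - 5) - 10*z^3 + 23*z^2 + 5*z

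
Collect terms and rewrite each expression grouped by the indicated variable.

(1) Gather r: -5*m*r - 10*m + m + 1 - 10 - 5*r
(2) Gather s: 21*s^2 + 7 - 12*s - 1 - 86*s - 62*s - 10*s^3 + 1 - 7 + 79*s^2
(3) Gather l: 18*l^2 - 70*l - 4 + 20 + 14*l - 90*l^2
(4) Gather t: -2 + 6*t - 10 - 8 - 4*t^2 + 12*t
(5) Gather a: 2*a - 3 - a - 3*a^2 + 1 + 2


(1) = -9*m + r*(-5*m - 5) - 9
(2) = -10*s^3 + 100*s^2 - 160*s
(3) = -72*l^2 - 56*l + 16
(4) = -4*t^2 + 18*t - 20
(5) = -3*a^2 + a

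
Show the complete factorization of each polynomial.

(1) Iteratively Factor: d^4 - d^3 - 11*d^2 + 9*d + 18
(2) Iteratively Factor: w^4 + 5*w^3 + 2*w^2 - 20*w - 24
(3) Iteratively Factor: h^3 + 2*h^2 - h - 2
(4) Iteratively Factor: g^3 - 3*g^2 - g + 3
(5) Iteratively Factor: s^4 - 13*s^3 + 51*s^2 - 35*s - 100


(1) = (d + 1)*(d^3 - 2*d^2 - 9*d + 18) = (d - 3)*(d + 1)*(d^2 + d - 6) = (d - 3)*(d + 1)*(d + 3)*(d - 2)
(2) = (w - 2)*(w^3 + 7*w^2 + 16*w + 12) = (w - 2)*(w + 3)*(w^2 + 4*w + 4) = (w - 2)*(w + 2)*(w + 3)*(w + 2)
(3) = (h + 1)*(h^2 + h - 2) = (h - 1)*(h + 1)*(h + 2)
(4) = (g - 3)*(g^2 - 1) = (g - 3)*(g + 1)*(g - 1)
(5) = (s + 1)*(s^3 - 14*s^2 + 65*s - 100) = (s - 5)*(s + 1)*(s^2 - 9*s + 20) = (s - 5)^2*(s + 1)*(s - 4)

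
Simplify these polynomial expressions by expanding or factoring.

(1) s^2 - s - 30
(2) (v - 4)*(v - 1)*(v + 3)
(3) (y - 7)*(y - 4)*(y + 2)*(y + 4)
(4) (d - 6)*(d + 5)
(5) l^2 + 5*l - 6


(1) = (s - 6)*(s + 5)
(2) = v^3 - 2*v^2 - 11*v + 12
(3) = y^4 - 5*y^3 - 30*y^2 + 80*y + 224
(4) = d^2 - d - 30
(5) = (l - 1)*(l + 6)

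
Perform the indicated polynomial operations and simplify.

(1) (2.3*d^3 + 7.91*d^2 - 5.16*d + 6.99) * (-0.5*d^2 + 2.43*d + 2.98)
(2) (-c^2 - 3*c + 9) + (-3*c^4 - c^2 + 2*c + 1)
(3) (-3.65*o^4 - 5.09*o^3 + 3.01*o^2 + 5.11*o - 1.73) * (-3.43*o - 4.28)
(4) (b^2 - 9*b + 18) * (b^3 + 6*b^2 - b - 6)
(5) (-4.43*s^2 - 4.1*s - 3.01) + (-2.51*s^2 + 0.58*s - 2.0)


(1) = -1.15*d^5 + 1.634*d^4 + 28.6553*d^3 + 7.538*d^2 + 1.6089*d + 20.8302
(2) = -3*c^4 - 2*c^2 - c + 10
(3) = 12.5195*o^5 + 33.0807*o^4 + 11.4609*o^3 - 30.4101*o^2 - 15.9369*o + 7.4044
(4) = b^5 - 3*b^4 - 37*b^3 + 111*b^2 + 36*b - 108
(5) = -6.94*s^2 - 3.52*s - 5.01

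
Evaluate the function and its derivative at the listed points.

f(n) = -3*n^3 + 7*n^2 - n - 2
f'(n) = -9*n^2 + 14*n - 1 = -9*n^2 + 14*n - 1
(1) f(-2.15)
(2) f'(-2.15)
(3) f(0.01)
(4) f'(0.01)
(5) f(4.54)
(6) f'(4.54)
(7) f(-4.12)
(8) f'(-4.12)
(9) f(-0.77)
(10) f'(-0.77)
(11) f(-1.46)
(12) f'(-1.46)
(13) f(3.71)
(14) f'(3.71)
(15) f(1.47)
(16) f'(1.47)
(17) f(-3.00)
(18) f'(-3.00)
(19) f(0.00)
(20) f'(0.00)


(1) = 62.32
(2) = -72.70
(3) = -2.01
(4) = -0.86
(5) = -142.99
(6) = -122.94
(7) = 330.74
(8) = -211.45
(9) = 4.29
(10) = -17.12
(11) = 23.72
(12) = -40.62
(13) = -62.56
(14) = -72.94
(15) = 2.13
(16) = 0.13
(17) = 145.00
(18) = -124.00
(19) = -2.00
(20) = -1.00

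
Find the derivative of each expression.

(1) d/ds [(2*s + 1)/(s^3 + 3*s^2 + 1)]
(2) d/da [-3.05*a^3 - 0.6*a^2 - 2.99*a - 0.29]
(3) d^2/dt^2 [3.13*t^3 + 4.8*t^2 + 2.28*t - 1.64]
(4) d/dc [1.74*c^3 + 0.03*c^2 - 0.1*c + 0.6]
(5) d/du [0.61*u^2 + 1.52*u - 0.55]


(1) = (2*s^3 + 6*s^2 - 3*s*(s + 2)*(2*s + 1) + 2)/(s^3 + 3*s^2 + 1)^2
(2) = -9.15*a^2 - 1.2*a - 2.99
(3) = 18.78*t + 9.6
(4) = 5.22*c^2 + 0.06*c - 0.1
(5) = 1.22*u + 1.52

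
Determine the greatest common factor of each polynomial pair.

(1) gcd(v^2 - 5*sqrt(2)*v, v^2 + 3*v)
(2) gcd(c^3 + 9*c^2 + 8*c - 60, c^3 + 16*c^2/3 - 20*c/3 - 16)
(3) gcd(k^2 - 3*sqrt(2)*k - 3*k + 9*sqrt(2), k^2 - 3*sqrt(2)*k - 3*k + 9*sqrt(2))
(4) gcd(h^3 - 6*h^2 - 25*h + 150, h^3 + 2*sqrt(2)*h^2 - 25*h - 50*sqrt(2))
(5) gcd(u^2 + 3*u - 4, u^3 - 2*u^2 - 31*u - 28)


(1) = gcd(v*(v - 5*sqrt(2)), v*(v + 3)) = v
(2) = c^2 + 4*c - 12
(3) = gcd((k - 3)*(k - 3*sqrt(2)), (k - 3)*(k - 3*sqrt(2))) = k^2 + k*(-3*sqrt(2) - 3) + 9*sqrt(2)
(4) = gcd((h - 6)*(h - 5)*(h + 5), (h - 5)*(h + 5)*(h + 2*sqrt(2))) = h^2 - 25
(5) = gcd((u - 1)*(u + 4), (u - 7)*(u + 1)*(u + 4)) = u + 4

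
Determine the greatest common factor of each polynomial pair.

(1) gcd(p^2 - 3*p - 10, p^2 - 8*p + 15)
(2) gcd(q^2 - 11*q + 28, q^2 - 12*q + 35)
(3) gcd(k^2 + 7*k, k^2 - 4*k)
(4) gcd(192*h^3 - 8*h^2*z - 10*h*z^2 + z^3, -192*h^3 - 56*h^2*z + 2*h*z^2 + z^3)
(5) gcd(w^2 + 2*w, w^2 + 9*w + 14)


(1) = p - 5
(2) = q - 7
(3) = k
(4) = gcd((-8*h + z)*(-6*h + z)*(4*h + z), (-8*h + z)*(4*h + z)*(6*h + z)) = -32*h^2 - 4*h*z + z^2
(5) = gcd(w*(w + 2), (w + 2)*(w + 7)) = w + 2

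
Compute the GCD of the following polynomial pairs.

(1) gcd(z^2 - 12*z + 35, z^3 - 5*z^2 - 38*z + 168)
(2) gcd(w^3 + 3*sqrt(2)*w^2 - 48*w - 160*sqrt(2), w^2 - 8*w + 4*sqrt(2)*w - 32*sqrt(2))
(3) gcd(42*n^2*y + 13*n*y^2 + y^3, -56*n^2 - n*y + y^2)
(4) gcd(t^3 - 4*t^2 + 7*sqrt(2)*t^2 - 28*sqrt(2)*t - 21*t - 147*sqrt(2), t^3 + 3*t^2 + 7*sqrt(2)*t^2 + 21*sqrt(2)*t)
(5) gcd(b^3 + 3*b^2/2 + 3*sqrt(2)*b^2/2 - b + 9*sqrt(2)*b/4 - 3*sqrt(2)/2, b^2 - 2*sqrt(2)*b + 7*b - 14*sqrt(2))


(1) = z - 7
(2) = w + 4*sqrt(2)
(3) = 7*n + y
(4) = t^2 + t*(3 + 7*sqrt(2)) + 21*sqrt(2)
(5) = gcd((b - 1/2)*(b + 2)*(b + 3*sqrt(2)/2), (b + 7)*(b - 2*sqrt(2))) = 1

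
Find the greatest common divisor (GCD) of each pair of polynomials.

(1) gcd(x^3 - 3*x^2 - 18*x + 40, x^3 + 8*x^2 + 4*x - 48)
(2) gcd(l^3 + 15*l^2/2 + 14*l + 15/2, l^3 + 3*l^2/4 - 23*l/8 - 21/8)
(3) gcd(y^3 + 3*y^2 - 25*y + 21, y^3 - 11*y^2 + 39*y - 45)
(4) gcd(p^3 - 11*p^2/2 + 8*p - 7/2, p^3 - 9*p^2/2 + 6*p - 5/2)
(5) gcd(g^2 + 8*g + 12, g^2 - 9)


(1) = x^2 + 2*x - 8
(2) = gcd((l + 1)*(l + 3/2)*(l + 5), (l - 7/4)*(l + 1)*(l + 3/2)) = l^2 + 5*l/2 + 3/2
(3) = y - 3
(4) = p^2 - 2*p + 1
(5) = gcd((g + 2)*(g + 6), (g - 3)*(g + 3)) = 1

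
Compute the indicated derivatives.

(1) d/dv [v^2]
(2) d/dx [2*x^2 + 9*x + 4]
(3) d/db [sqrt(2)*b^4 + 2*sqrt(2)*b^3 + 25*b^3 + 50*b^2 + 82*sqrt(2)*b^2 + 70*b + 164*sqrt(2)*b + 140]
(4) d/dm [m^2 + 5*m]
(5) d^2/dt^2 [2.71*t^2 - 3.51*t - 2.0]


(1) = 2*v
(2) = 4*x + 9
(3) = 4*sqrt(2)*b^3 + 6*sqrt(2)*b^2 + 75*b^2 + 100*b + 164*sqrt(2)*b + 70 + 164*sqrt(2)
(4) = 2*m + 5
(5) = 5.42000000000000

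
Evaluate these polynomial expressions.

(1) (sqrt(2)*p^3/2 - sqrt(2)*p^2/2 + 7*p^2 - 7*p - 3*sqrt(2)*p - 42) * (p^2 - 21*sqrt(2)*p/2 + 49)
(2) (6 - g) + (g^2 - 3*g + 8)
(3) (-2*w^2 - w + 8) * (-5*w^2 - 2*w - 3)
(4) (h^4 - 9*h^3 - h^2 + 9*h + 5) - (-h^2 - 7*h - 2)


(1) = sqrt(2)*p^5/2 - 7*p^4/2 - sqrt(2)*p^4/2 - 52*sqrt(2)*p^3 + 7*p^3/2 + 49*sqrt(2)*p^2 + 364*p^2 - 343*p + 294*sqrt(2)*p - 2058
(2) = g^2 - 4*g + 14
(3) = 10*w^4 + 9*w^3 - 32*w^2 - 13*w - 24
(4) = h^4 - 9*h^3 + 16*h + 7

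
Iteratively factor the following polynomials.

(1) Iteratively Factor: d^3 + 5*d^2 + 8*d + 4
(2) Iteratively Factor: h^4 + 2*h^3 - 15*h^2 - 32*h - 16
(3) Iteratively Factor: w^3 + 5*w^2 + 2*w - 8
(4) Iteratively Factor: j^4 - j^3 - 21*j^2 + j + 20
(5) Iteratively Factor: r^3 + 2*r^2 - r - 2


(1) = (d + 2)*(d^2 + 3*d + 2) = (d + 1)*(d + 2)*(d + 2)
(2) = (h + 1)*(h^3 + h^2 - 16*h - 16) = (h - 4)*(h + 1)*(h^2 + 5*h + 4) = (h - 4)*(h + 1)*(h + 4)*(h + 1)
(3) = (w - 1)*(w^2 + 6*w + 8) = (w - 1)*(w + 2)*(w + 4)
(4) = (j - 1)*(j^3 - 21*j - 20) = (j - 1)*(j + 4)*(j^2 - 4*j - 5) = (j - 1)*(j + 1)*(j + 4)*(j - 5)
(5) = (r + 2)*(r^2 - 1) = (r - 1)*(r + 2)*(r + 1)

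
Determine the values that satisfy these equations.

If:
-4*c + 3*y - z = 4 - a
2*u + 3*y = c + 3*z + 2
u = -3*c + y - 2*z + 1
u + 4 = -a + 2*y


Then:
a = 83/23 - 67*z/23
c = 45/23 - 33*z/23
u = 39*z/23 - 49/23
y = 63/23 - 14*z/23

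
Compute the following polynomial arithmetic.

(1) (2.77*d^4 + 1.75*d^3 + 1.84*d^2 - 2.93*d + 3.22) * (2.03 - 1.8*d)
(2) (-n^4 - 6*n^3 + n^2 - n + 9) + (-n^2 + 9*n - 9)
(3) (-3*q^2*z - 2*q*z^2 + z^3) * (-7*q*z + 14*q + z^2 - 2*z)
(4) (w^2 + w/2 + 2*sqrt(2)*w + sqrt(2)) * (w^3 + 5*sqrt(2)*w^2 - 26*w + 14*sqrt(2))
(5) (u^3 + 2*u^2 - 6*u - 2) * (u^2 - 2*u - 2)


(1) = -4.986*d^5 + 2.4731*d^4 + 0.2405*d^3 + 9.0092*d^2 - 11.7439*d + 6.5366
(2) = -n^4 - 6*n^3 + 8*n
(3) = 21*q^3*z^2 - 42*q^3*z + 11*q^2*z^3 - 22*q^2*z^2 - 9*q*z^4 + 18*q*z^3 + z^5 - 2*z^4
(4) = w^5 + w^4/2 + 7*sqrt(2)*w^4 - 6*w^3 + 7*sqrt(2)*w^3/2 - 38*sqrt(2)*w^2 - 3*w^2 - 19*sqrt(2)*w + 56*w + 28
(5) = u^5 - 12*u^3 + 6*u^2 + 16*u + 4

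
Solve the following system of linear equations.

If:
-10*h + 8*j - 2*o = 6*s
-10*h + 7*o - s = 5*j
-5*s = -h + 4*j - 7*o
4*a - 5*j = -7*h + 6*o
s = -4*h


Then:
a = 0
h = 0
j = 0
o = 0
s = 0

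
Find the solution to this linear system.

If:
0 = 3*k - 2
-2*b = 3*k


Then:
b = -1
k = 2/3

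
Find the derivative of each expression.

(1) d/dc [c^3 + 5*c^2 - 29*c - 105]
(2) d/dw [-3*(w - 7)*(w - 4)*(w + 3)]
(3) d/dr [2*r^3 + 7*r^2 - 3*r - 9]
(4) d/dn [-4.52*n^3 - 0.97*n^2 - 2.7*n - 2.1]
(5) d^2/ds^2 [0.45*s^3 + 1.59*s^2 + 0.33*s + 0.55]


(1) = 3*c^2 + 10*c - 29
(2) = -9*w^2 + 48*w + 15
(3) = 6*r^2 + 14*r - 3
(4) = -13.56*n^2 - 1.94*n - 2.7
(5) = 2.7*s + 3.18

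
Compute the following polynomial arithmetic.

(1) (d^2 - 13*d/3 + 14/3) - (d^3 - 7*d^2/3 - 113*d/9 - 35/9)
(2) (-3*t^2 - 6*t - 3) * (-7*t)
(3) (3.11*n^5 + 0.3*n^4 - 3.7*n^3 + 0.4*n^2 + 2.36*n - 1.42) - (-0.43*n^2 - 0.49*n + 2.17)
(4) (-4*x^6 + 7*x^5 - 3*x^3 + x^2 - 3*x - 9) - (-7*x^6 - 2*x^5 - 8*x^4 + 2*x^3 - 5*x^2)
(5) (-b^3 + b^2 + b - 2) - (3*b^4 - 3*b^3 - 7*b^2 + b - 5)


(1) = -d^3 + 10*d^2/3 + 74*d/9 + 77/9
(2) = 21*t^3 + 42*t^2 + 21*t
(3) = 3.11*n^5 + 0.3*n^4 - 3.7*n^3 + 0.83*n^2 + 2.85*n - 3.59
(4) = 3*x^6 + 9*x^5 + 8*x^4 - 5*x^3 + 6*x^2 - 3*x - 9
(5) = -3*b^4 + 2*b^3 + 8*b^2 + 3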